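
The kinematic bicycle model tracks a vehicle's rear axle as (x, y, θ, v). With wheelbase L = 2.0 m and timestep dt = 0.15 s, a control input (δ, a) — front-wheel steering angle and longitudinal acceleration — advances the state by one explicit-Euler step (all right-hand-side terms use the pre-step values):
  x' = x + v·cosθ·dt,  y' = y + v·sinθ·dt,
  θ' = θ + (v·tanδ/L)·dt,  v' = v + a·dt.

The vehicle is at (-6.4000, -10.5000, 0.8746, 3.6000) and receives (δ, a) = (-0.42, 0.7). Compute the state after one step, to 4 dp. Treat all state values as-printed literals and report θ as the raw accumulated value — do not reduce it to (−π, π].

x' = -6.4000 + 3.6000·cos(0.8746)·0.15 = -6.0537
y' = -10.5000 + 3.6000·sin(0.8746)·0.15 = -10.0857
θ' = 0.8746 + (3.6000/2.0)·tan(-0.42)·0.15 = 0.7540
v' = 3.6000 + 0.7000·0.15 = 3.7050

(-6.0537, -10.0857, 0.7540, 3.7050)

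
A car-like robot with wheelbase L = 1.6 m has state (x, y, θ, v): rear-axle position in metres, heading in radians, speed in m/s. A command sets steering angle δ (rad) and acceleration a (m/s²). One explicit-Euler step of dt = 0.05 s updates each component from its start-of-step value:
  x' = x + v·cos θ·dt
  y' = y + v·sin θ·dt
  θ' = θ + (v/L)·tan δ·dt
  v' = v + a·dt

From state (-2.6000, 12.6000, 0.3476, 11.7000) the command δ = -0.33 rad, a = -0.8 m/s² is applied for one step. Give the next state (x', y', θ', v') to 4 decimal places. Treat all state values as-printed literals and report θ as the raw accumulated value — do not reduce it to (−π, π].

(-2.0500, 12.7993, 0.2224, 11.6600)

x' = -2.6000 + 11.7000·cos(0.3476)·0.05 = -2.0500
y' = 12.6000 + 11.7000·sin(0.3476)·0.05 = 12.7993
θ' = 0.3476 + (11.7000/1.6)·tan(-0.33)·0.05 = 0.2224
v' = 11.7000 − 0.8000·0.05 = 11.6600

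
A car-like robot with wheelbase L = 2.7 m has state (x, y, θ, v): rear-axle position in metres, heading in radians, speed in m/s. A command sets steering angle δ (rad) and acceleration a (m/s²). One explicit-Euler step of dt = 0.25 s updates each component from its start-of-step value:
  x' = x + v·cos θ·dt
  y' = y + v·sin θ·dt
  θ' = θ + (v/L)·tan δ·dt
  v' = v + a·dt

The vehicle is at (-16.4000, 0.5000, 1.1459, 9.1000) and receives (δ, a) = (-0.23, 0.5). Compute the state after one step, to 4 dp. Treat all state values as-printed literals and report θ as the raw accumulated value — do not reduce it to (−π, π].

x' = -16.4000 + 9.1000·cos(1.1459)·0.25 = -15.4622
y' = 0.5000 + 9.1000·sin(1.1459)·0.25 = 2.5727
θ' = 1.1459 + (9.1000/2.7)·tan(-0.23)·0.25 = 0.9486
v' = 9.1000 + 0.5000·0.25 = 9.2250

(-15.4622, 2.5727, 0.9486, 9.2250)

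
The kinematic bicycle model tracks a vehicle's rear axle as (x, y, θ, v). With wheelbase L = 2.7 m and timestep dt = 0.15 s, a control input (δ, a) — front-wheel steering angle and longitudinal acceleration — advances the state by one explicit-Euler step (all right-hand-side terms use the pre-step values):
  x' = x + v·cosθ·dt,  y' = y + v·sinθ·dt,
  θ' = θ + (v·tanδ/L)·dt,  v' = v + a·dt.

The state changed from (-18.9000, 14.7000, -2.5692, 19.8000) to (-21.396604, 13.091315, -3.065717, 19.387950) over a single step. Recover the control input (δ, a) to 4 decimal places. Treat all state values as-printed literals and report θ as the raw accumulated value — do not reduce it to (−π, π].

a = (v'−v)/dt = (-0.412050)/0.15 = -2.7470
Δθ = θ'−θ = -0.496517;  (v·dt/L) = 19.8000·0.15/2.7 = 1.100000
tan δ = Δθ·L/(v·dt) = -0.451379  →  δ = -0.4240

δ = -0.4240, a = -2.7470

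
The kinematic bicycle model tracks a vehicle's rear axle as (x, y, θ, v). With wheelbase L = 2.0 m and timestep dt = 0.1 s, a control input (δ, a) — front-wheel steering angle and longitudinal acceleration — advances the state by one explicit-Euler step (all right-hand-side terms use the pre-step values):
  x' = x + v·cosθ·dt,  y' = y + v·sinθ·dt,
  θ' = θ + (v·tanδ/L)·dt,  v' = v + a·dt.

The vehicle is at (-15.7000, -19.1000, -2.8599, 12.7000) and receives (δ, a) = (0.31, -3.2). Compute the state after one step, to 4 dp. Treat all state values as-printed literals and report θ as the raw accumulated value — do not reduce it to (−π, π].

(-16.9199, -19.4530, -2.6565, 12.3800)

x' = -15.7000 + 12.7000·cos(-2.8599)·0.1 = -16.9199
y' = -19.1000 + 12.7000·sin(-2.8599)·0.1 = -19.4530
θ' = -2.8599 + (12.7000/2.0)·tan(0.31)·0.1 = -2.6565
v' = 12.7000 − 3.2000·0.1 = 12.3800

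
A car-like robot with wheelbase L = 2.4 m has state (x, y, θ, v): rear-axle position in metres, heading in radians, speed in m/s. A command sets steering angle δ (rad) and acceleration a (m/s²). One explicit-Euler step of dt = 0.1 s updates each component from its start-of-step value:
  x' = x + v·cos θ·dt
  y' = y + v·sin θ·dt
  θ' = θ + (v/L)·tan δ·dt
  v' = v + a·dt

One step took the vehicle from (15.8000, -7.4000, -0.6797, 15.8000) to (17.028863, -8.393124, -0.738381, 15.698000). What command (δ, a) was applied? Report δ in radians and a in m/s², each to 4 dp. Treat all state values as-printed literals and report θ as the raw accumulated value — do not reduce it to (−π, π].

a = (v'−v)/dt = (-0.102000)/0.1 = -1.0200
Δθ = θ'−θ = -0.058681;  (v·dt/L) = 15.8000·0.1/2.4 = 0.658333
tan δ = Δθ·L/(v·dt) = -0.089136  →  δ = -0.0889

δ = -0.0889, a = -1.0200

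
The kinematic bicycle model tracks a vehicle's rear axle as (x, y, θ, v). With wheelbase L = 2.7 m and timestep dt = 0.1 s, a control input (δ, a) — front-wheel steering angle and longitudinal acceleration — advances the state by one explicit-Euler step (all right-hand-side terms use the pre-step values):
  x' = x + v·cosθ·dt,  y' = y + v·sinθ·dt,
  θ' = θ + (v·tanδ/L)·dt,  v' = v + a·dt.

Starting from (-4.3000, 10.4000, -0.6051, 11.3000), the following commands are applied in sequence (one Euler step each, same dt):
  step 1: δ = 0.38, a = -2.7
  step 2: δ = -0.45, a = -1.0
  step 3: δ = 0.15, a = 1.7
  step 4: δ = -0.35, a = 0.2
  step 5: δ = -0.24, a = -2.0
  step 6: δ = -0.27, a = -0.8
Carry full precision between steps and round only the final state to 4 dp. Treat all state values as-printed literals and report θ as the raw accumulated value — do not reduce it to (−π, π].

after step 1 (δ=0.38, a=-2.7): (-3.370637, 9.757206, -0.437938, 11.030000)
after step 2 (δ=-0.45, a=-1.0): (-2.371729, 9.289453, -0.635275, 10.930000)
after step 3 (δ=0.15, a=1.7): (-1.491965, 8.640868, -0.574094, 11.100000)
after step 4 (δ=-0.35, a=0.2): (-0.559914, 8.038056, -0.724161, 11.120000)
after step 5 (δ=-0.24, a=-2.0): (0.273036, 7.301348, -0.824948, 10.920000)
after step 6 (δ=-0.27, a=-0.8): (1.014062, 6.499260, -0.936881, 10.840000)

(1.0141, 6.4993, -0.9369, 10.8400)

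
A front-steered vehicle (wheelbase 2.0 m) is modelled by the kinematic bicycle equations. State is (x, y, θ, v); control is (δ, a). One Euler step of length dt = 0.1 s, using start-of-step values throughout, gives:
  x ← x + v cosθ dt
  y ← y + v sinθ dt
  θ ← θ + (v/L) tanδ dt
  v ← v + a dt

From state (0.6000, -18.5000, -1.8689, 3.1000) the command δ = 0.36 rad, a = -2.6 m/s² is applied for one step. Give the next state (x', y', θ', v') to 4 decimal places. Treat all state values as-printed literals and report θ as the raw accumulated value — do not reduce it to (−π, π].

x' = 0.6000 + 3.1000·cos(-1.8689)·0.1 = 0.5090
y' = -18.5000 + 3.1000·sin(-1.8689)·0.1 = -18.7963
θ' = -1.8689 + (3.1000/2.0)·tan(0.36)·0.1 = -1.8106
v' = 3.1000 − 2.6000·0.1 = 2.8400

(0.5090, -18.7963, -1.8106, 2.8400)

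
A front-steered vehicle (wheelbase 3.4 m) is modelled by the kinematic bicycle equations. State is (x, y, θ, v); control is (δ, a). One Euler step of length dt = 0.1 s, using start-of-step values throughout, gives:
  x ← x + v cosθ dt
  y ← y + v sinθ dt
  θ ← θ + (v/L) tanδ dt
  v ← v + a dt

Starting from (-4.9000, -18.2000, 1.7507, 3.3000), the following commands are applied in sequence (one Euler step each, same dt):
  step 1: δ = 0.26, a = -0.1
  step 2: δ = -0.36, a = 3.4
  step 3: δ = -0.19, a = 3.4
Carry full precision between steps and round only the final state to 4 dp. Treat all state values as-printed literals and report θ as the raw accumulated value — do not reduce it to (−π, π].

(-5.0874, -17.1955, 1.7196, 3.9700)

after step 1 (δ=0.26, a=-0.1): (-4.959048, -17.875326, 1.776520, 3.290000)
after step 2 (δ=-0.36, a=3.4): (-5.026255, -17.553263, 1.740097, 3.630000)
after step 3 (δ=-0.19, a=3.4): (-5.087418, -17.195453, 1.719564, 3.970000)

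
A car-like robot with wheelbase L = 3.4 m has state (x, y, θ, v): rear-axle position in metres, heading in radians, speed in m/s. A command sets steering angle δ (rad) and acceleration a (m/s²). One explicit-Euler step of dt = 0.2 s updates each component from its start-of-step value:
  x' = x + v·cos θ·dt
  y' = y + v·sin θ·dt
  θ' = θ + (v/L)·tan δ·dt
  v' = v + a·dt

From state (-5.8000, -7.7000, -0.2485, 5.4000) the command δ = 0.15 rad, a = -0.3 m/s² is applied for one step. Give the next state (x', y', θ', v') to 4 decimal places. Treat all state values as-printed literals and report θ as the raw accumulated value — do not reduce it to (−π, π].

(-4.7532, -7.9656, -0.2005, 5.3400)

x' = -5.8000 + 5.4000·cos(-0.2485)·0.2 = -4.7532
y' = -7.7000 + 5.4000·sin(-0.2485)·0.2 = -7.9656
θ' = -0.2485 + (5.4000/3.4)·tan(0.15)·0.2 = -0.2005
v' = 5.4000 − 0.3000·0.2 = 5.3400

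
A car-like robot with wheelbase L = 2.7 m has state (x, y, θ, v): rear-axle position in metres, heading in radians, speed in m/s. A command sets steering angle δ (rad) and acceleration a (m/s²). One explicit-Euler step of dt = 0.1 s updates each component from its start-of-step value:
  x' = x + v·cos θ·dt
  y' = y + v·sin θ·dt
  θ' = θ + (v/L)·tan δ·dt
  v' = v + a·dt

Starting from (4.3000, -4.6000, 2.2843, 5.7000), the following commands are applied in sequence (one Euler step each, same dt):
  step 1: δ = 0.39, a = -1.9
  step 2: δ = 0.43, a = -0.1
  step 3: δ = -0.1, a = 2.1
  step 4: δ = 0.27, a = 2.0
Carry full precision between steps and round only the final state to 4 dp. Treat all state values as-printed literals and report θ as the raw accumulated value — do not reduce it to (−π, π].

after step 1 (δ=0.39, a=-1.9): (3.926943, -4.169038, 2.371078, 5.510000)
after step 2 (δ=0.43, a=-0.1): (3.531571, -3.785264, 2.464671, 5.500000)
after step 3 (δ=-0.1, a=2.1): (3.102844, -3.440746, 2.444232, 5.710000)
after step 4 (δ=0.27, a=2.0): (2.665149, -3.074052, 2.502762, 5.910000)

(2.6651, -3.0741, 2.5028, 5.9100)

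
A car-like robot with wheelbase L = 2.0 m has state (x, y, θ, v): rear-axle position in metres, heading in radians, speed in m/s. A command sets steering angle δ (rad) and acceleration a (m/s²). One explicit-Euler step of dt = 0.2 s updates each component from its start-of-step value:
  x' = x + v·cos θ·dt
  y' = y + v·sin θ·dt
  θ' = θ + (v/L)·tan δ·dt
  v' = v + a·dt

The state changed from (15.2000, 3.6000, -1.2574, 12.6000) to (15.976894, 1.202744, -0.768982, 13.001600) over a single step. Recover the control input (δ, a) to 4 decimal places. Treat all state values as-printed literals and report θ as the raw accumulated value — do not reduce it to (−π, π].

a = (v'−v)/dt = (0.401600)/0.2 = 2.0080
Δθ = θ'−θ = 0.488418;  (v·dt/L) = 12.6000·0.2/2.0 = 1.260000
tan δ = Δθ·L/(v·dt) = 0.387633  →  δ = 0.3698

δ = 0.3698, a = 2.0080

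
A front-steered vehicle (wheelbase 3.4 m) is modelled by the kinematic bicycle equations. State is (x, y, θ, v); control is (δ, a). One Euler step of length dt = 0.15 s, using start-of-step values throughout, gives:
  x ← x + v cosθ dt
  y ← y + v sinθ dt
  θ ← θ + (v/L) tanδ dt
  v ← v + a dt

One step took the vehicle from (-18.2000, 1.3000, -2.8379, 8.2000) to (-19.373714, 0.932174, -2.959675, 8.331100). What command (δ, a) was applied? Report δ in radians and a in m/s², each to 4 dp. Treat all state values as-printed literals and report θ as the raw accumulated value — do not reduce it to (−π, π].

δ = -0.3247, a = 0.8740

a = (v'−v)/dt = (0.131100)/0.15 = 0.8740
Δθ = θ'−θ = -0.121775;  (v·dt/L) = 8.2000·0.15/3.4 = 0.361765
tan δ = Δθ·L/(v·dt) = -0.336614  →  δ = -0.3247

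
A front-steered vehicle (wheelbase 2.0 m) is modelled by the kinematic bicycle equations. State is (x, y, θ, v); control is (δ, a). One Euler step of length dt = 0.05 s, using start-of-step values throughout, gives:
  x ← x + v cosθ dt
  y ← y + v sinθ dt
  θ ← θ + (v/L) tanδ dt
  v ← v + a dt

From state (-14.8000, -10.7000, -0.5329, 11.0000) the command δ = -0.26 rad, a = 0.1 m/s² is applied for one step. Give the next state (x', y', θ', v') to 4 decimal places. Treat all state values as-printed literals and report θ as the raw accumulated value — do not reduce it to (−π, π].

x' = -14.8000 + 11.0000·cos(-0.5329)·0.05 = -14.3263
y' = -10.7000 + 11.0000·sin(-0.5329)·0.05 = -10.9794
θ' = -0.5329 + (11.0000/2.0)·tan(-0.26)·0.05 = -0.6061
v' = 11.0000 + 0.1000·0.05 = 11.0050

(-14.3263, -10.9794, -0.6061, 11.0050)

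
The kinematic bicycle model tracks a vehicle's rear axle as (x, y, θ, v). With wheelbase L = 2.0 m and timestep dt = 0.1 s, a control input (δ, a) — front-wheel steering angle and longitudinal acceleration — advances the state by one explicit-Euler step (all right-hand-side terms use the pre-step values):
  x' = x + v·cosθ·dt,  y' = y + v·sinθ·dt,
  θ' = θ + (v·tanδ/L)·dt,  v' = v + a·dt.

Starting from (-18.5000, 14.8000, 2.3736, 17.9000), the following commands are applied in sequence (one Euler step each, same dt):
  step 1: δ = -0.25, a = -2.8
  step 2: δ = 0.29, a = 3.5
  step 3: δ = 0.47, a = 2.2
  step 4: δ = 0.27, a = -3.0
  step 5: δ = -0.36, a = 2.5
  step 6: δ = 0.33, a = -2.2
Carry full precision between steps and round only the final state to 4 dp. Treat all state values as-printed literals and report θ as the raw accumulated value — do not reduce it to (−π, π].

(-27.3137, 19.9123, 3.0901, 17.9200)

after step 1 (δ=-0.25, a=-2.8): (-19.787559, 16.043500, 2.145069, 17.620000)
after step 2 (δ=0.29, a=3.5): (-20.744720, 17.522853, 2.407971, 17.970000)
after step 3 (δ=0.47, a=2.2): (-22.079449, 18.726060, 2.864378, 18.190000)
after step 4 (δ=0.27, a=-3.0): (-23.829002, 19.223880, 3.116090, 17.890000)
after step 5 (δ=-0.36, a=2.5): (-25.617421, 19.269500, 2.779397, 18.140000)
after step 6 (δ=0.33, a=-2.2): (-27.313730, 19.912252, 3.090067, 17.920000)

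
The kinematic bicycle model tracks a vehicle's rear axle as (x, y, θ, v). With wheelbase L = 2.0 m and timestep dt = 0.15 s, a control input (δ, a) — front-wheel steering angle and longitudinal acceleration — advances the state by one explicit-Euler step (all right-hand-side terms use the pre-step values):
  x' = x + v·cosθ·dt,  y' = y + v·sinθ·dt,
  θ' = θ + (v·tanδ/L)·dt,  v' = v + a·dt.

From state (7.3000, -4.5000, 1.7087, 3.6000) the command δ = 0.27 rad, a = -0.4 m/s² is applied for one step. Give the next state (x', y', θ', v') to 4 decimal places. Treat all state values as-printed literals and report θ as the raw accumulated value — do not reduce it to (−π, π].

(7.2258, -3.9651, 1.7834, 3.5400)

x' = 7.3000 + 3.6000·cos(1.7087)·0.15 = 7.2258
y' = -4.5000 + 3.6000·sin(1.7087)·0.15 = -3.9651
θ' = 1.7087 + (3.6000/2.0)·tan(0.27)·0.15 = 1.7834
v' = 3.6000 − 0.4000·0.15 = 3.5400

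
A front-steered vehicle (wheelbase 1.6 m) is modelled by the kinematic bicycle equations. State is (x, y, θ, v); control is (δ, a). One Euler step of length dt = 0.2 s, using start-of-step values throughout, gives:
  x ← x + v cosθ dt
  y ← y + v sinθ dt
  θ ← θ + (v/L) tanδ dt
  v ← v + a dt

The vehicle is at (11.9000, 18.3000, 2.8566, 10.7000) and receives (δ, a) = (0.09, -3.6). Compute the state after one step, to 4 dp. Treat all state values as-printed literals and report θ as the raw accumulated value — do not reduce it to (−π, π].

(9.8463, 18.9017, 2.9773, 9.9800)

x' = 11.9000 + 10.7000·cos(2.8566)·0.2 = 9.8463
y' = 18.3000 + 10.7000·sin(2.8566)·0.2 = 18.9017
θ' = 2.8566 + (10.7000/1.6)·tan(0.09)·0.2 = 2.9773
v' = 10.7000 − 3.6000·0.2 = 9.9800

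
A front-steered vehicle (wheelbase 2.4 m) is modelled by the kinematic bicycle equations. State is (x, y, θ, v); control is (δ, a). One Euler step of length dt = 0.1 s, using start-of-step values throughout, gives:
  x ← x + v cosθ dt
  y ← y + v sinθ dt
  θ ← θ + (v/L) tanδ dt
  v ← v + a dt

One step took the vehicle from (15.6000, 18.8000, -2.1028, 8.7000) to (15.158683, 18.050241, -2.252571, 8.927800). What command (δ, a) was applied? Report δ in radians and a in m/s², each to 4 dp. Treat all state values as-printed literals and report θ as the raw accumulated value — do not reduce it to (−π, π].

δ = -0.3918, a = 2.2780

a = (v'−v)/dt = (0.227800)/0.1 = 2.2780
Δθ = θ'−θ = -0.149771;  (v·dt/L) = 8.7000·0.1/2.4 = 0.362500
tan δ = Δθ·L/(v·dt) = -0.413161  →  δ = -0.3918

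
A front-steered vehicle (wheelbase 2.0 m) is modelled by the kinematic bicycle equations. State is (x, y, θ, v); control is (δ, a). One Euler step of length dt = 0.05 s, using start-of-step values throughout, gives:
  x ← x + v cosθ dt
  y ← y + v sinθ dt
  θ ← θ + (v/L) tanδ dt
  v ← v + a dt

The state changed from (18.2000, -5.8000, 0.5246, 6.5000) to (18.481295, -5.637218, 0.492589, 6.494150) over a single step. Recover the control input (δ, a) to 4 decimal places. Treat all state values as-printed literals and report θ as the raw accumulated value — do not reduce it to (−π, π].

a = (v'−v)/dt = (-0.005850)/0.05 = -0.1170
Δθ = θ'−θ = -0.032011;  (v·dt/L) = 6.5000·0.05/2.0 = 0.162500
tan δ = Δθ·L/(v·dt) = -0.196991  →  δ = -0.1945

δ = -0.1945, a = -0.1170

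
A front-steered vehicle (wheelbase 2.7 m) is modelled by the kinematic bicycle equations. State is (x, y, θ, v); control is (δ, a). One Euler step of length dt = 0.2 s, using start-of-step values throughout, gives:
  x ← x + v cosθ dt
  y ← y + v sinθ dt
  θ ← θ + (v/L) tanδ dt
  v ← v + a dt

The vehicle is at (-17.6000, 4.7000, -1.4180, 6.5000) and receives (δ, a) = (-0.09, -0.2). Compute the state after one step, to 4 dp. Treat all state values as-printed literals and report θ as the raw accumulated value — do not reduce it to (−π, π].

x' = -17.6000 + 6.5000·cos(-1.4180)·0.2 = -17.4021
y' = 4.7000 + 6.5000·sin(-1.4180)·0.2 = 3.4151
θ' = -1.4180 + (6.5000/2.7)·tan(-0.09)·0.2 = -1.4615
v' = 6.5000 − 0.2000·0.2 = 6.4600

(-17.4021, 3.4151, -1.4615, 6.4600)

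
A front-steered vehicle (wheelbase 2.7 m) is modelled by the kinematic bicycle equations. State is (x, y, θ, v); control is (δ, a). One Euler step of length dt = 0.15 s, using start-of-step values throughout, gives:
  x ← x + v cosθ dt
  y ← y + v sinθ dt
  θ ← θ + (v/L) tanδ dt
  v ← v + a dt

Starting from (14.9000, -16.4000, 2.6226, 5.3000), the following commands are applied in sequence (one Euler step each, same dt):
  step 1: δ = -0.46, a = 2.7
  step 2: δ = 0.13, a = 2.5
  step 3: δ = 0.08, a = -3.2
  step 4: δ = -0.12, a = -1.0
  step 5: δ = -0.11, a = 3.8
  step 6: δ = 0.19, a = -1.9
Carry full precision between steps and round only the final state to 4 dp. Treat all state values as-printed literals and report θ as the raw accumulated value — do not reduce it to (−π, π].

(10.7328, -13.4305, 2.5386, 5.7350)

after step 1 (δ=-0.46, a=2.7): (14.209686, -16.005675, 2.476718, 5.705000)
after step 2 (δ=0.13, a=2.5): (13.536216, -15.477711, 2.518154, 6.080000)
after step 3 (δ=0.08, a=-3.2): (12.795785, -14.945258, 2.545234, 5.600000)
after step 4 (δ=-0.12, a=-1.0): (12.100781, -14.473487, 2.507721, 5.450000)
after step 5 (δ=-0.11, a=3.8): (11.442088, -13.989307, 2.474280, 6.020000)
after step 6 (δ=0.19, a=-1.9): (10.732792, -13.430461, 2.538601, 5.735000)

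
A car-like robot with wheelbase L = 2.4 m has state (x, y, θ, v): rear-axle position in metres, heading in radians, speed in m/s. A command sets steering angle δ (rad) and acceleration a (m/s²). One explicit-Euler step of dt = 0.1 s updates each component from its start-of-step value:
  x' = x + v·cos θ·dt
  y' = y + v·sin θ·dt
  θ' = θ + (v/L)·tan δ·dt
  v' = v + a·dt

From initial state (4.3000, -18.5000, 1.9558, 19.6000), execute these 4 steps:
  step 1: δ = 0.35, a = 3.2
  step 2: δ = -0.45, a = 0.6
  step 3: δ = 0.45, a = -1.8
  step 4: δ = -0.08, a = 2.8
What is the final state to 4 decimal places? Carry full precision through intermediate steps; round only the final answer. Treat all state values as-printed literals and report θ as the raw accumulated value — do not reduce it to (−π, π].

after step 1 (δ=0.35, a=3.2): (3.563897, -16.683478, 2.253907, 19.920000)
after step 2 (δ=-0.45, a=0.6): (2.306530, -15.138456, 1.852971, 19.980000)
after step 3 (δ=0.45, a=-1.8): (1.750197, -13.219473, 2.255114, 19.800000)
after step 4 (δ=-0.08, a=2.8): (0.498551, -11.685269, 2.188973, 20.080000)

(0.4986, -11.6853, 2.1890, 20.0800)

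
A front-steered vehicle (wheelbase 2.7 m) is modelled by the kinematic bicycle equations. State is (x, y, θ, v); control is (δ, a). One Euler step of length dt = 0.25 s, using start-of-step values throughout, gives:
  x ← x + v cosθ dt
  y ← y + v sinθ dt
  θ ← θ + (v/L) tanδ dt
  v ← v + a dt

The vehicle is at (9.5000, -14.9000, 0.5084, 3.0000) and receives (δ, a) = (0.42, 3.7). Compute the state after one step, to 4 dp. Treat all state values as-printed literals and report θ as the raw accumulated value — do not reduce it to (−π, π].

x' = 9.5000 + 3.0000·cos(0.5084)·0.25 = 10.1551
y' = -14.9000 + 3.0000·sin(0.5084)·0.25 = -14.5349
θ' = 0.5084 + (3.0000/2.7)·tan(0.42)·0.25 = 0.6324
v' = 3.0000 + 3.7000·0.25 = 3.9250

(10.1551, -14.5349, 0.6324, 3.9250)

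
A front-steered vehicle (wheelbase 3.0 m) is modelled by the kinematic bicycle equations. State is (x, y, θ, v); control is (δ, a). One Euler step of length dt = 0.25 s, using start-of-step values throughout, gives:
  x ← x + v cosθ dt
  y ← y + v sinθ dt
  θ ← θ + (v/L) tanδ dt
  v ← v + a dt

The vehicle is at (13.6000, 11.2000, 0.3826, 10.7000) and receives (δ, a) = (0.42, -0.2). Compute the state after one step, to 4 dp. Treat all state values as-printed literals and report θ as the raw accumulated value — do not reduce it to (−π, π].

(16.0816, 12.1987, 0.7808, 10.6500)

x' = 13.6000 + 10.7000·cos(0.3826)·0.25 = 16.0816
y' = 11.2000 + 10.7000·sin(0.3826)·0.25 = 12.1987
θ' = 0.3826 + (10.7000/3.0)·tan(0.42)·0.25 = 0.7808
v' = 10.7000 − 0.2000·0.25 = 10.6500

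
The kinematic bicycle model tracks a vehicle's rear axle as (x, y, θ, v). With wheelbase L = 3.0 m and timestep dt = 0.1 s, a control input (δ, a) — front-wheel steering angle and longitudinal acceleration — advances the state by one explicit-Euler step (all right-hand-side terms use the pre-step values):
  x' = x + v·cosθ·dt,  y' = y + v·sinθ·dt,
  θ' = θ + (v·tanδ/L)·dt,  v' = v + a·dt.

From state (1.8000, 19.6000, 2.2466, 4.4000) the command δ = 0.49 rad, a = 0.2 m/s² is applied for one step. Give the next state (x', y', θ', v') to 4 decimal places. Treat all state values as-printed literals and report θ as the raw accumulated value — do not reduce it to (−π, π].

(1.5248, 19.9433, 2.3248, 4.4200)

x' = 1.8000 + 4.4000·cos(2.2466)·0.1 = 1.5248
y' = 19.6000 + 4.4000·sin(2.2466)·0.1 = 19.9433
θ' = 2.2466 + (4.4000/3.0)·tan(0.49)·0.1 = 2.3248
v' = 4.4000 + 0.2000·0.1 = 4.4200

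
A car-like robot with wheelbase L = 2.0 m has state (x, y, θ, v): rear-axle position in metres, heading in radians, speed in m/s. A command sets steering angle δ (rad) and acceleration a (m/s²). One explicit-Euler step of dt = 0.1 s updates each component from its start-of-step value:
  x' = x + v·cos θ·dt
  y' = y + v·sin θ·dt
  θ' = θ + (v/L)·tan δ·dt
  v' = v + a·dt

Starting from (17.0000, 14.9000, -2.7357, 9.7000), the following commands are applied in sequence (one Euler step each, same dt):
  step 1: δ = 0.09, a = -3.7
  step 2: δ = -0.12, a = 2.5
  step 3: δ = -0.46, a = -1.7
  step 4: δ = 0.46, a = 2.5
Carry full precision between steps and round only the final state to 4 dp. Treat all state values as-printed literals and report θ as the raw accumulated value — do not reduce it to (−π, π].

after step 1 (δ=0.09, a=-3.7): (16.108812, 14.517006, -2.691932, 9.330000)
after step 2 (δ=-0.12, a=2.5): (15.268557, 14.111468, -2.748182, 9.580000)
after step 3 (δ=-0.46, a=-1.7): (14.383742, 13.744228, -2.985502, 9.410000)
after step 4 (δ=0.46, a=2.5): (13.454182, 13.597942, -2.752393, 9.660000)

(13.4542, 13.5979, -2.7524, 9.6600)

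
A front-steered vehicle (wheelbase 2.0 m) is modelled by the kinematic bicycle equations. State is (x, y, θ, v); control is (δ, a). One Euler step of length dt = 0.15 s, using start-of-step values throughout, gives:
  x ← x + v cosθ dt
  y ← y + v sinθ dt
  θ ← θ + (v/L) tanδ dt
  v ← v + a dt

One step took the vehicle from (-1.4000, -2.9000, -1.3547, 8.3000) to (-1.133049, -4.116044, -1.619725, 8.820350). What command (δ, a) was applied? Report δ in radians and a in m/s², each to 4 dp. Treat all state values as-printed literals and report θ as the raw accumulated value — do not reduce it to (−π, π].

a = (v'−v)/dt = (0.520350)/0.15 = 3.4690
Δθ = θ'−θ = -0.265025;  (v·dt/L) = 8.3000·0.15/2.0 = 0.622500
tan δ = Δθ·L/(v·dt) = -0.425743  →  δ = -0.4025

δ = -0.4025, a = 3.4690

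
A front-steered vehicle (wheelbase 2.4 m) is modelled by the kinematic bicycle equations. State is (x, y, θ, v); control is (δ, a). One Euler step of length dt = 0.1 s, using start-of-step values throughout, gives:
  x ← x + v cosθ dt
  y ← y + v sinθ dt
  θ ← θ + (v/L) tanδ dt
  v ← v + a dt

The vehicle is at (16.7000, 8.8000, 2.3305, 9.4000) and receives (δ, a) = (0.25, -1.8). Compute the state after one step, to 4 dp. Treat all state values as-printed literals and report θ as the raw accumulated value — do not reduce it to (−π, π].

x' = 16.7000 + 9.4000·cos(2.3305)·0.1 = 16.0526
y' = 8.8000 + 9.4000·sin(2.3305)·0.1 = 9.4815
θ' = 2.3305 + (9.4000/2.4)·tan(0.25)·0.1 = 2.4305
v' = 9.4000 − 1.8000·0.1 = 9.2200

(16.0526, 9.4815, 2.4305, 9.2200)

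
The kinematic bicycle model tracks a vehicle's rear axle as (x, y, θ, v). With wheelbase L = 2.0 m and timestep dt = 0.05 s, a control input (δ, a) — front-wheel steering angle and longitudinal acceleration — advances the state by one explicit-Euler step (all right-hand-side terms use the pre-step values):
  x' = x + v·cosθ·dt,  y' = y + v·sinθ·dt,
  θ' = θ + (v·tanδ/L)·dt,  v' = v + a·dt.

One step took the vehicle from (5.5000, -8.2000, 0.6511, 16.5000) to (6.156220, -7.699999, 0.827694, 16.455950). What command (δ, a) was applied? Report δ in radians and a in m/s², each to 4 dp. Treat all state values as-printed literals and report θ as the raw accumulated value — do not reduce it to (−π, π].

δ = 0.4045, a = -0.8810

a = (v'−v)/dt = (-0.044050)/0.05 = -0.8810
Δθ = θ'−θ = 0.176594;  (v·dt/L) = 16.5000·0.05/2.0 = 0.412500
tan δ = Δθ·L/(v·dt) = 0.428107  →  δ = 0.4045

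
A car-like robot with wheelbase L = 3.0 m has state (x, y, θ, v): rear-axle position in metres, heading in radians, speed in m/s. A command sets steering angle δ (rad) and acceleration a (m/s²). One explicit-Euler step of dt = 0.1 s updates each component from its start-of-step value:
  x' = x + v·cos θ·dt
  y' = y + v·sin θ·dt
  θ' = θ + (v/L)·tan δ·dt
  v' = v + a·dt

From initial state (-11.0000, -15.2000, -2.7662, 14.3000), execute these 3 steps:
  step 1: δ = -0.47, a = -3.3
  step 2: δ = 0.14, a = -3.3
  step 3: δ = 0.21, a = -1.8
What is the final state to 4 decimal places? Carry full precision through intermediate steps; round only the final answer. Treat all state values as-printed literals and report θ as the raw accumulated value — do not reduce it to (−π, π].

after step 1 (δ=-0.47, a=-3.3): (-12.330420, -15.724292, -3.008330, 13.970000)
after step 2 (δ=0.14, a=-3.3): (-13.715034, -15.909909, -2.942708, 13.640000)
after step 3 (δ=0.21, a=-1.8): (-15.052146, -16.179403, -2.845799, 13.460000)

(-15.0521, -16.1794, -2.8458, 13.4600)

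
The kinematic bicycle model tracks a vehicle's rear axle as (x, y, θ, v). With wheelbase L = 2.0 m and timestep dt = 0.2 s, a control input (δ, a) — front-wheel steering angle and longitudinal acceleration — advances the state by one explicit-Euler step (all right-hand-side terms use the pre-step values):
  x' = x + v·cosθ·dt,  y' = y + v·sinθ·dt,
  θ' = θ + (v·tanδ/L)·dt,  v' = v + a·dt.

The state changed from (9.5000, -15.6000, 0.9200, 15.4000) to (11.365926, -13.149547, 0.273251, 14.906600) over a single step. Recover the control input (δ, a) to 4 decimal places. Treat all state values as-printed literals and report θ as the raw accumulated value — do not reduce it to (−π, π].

δ = -0.3976, a = -2.4670

a = (v'−v)/dt = (-0.493400)/0.2 = -2.4670
Δθ = θ'−θ = -0.646749;  (v·dt/L) = 15.4000·0.2/2.0 = 1.540000
tan δ = Δθ·L/(v·dt) = -0.419967  →  δ = -0.3976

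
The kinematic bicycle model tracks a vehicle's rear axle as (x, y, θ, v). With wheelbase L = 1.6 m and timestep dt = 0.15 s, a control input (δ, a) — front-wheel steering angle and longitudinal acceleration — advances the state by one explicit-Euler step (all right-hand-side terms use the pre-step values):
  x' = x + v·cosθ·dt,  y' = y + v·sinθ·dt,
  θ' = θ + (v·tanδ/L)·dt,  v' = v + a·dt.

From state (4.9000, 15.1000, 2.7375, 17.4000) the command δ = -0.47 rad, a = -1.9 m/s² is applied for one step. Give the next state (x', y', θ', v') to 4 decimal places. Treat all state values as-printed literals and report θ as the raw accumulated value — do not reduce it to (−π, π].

(2.5002, 16.1262, 1.9089, 17.1150)

x' = 4.9000 + 17.4000·cos(2.7375)·0.15 = 2.5002
y' = 15.1000 + 17.4000·sin(2.7375)·0.15 = 16.1262
θ' = 2.7375 + (17.4000/1.6)·tan(-0.47)·0.15 = 1.9089
v' = 17.4000 − 1.9000·0.15 = 17.1150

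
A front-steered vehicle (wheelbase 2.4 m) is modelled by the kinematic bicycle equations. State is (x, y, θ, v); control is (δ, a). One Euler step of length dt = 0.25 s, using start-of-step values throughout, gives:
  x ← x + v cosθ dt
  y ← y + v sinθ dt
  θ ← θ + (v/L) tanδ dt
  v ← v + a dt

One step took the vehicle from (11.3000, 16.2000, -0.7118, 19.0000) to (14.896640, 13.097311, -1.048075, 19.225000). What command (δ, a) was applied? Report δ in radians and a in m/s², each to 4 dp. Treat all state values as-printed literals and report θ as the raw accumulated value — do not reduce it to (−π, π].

δ = -0.1683, a = 0.9000

a = (v'−v)/dt = (0.225000)/0.25 = 0.9000
Δθ = θ'−θ = -0.336275;  (v·dt/L) = 19.0000·0.25/2.4 = 1.979167
tan δ = Δθ·L/(v·dt) = -0.169907  →  δ = -0.1683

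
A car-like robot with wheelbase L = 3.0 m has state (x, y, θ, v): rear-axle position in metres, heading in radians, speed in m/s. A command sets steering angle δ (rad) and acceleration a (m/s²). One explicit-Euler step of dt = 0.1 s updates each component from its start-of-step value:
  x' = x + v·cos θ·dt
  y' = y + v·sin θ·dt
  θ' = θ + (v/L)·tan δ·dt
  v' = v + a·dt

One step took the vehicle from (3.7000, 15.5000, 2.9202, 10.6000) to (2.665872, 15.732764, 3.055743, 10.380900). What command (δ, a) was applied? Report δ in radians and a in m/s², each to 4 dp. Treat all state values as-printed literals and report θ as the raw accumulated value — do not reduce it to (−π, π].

a = (v'−v)/dt = (-0.219100)/0.1 = -2.1910
Δθ = θ'−θ = 0.135543;  (v·dt/L) = 10.6000·0.1/3.0 = 0.353333
tan δ = Δθ·L/(v·dt) = 0.383612  →  δ = 0.3663

δ = 0.3663, a = -2.1910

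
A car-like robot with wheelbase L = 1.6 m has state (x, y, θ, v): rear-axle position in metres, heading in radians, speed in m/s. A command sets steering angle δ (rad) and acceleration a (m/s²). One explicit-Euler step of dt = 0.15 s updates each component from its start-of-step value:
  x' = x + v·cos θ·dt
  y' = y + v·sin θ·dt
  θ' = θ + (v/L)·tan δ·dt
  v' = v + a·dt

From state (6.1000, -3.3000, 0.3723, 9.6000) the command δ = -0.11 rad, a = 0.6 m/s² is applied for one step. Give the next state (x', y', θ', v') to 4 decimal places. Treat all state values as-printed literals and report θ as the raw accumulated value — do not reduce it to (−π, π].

(7.4414, -2.7762, 0.2729, 9.6900)

x' = 6.1000 + 9.6000·cos(0.3723)·0.15 = 7.4414
y' = -3.3000 + 9.6000·sin(0.3723)·0.15 = -2.7762
θ' = 0.3723 + (9.6000/1.6)·tan(-0.11)·0.15 = 0.2729
v' = 9.6000 + 0.6000·0.15 = 9.6900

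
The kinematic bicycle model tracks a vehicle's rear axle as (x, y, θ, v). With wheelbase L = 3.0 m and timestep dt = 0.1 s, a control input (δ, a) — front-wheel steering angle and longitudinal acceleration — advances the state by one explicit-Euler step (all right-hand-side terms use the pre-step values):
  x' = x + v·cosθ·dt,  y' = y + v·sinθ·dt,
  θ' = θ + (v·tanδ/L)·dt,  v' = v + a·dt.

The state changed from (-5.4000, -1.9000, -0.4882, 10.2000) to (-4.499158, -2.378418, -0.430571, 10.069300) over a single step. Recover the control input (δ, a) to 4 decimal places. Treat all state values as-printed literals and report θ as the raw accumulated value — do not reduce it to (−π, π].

δ = 0.1679, a = -1.3070

a = (v'−v)/dt = (-0.130700)/0.1 = -1.3070
Δθ = θ'−θ = 0.057629;  (v·dt/L) = 10.2000·0.1/3.0 = 0.340000
tan δ = Δθ·L/(v·dt) = 0.169497  →  δ = 0.1679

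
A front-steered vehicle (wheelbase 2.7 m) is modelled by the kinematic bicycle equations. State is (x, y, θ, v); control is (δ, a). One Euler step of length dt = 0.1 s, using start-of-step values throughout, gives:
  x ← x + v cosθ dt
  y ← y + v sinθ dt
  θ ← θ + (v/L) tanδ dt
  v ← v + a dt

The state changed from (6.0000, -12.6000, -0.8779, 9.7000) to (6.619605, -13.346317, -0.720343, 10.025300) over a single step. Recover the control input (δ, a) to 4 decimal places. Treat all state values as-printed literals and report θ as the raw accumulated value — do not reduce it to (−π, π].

a = (v'−v)/dt = (0.325300)/0.1 = 3.2530
Δθ = θ'−θ = 0.157557;  (v·dt/L) = 9.7000·0.1/2.7 = 0.359259
tan δ = Δθ·L/(v·dt) = 0.438561  →  δ = 0.4133

δ = 0.4133, a = 3.2530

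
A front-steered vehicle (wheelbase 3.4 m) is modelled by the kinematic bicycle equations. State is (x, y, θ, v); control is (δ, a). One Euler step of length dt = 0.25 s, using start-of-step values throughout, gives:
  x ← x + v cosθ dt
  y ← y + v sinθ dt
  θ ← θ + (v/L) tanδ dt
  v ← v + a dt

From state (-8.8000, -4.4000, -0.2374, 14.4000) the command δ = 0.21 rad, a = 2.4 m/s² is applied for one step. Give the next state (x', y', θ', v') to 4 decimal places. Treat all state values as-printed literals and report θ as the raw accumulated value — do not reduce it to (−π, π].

x' = -8.8000 + 14.4000·cos(-0.2374)·0.25 = -5.3010
y' = -4.4000 + 14.4000·sin(-0.2374)·0.25 = -5.2466
θ' = -0.2374 + (14.4000/3.4)·tan(0.21)·0.25 = -0.0117
v' = 14.4000 + 2.4000·0.25 = 15.0000

(-5.3010, -5.2466, -0.0117, 15.0000)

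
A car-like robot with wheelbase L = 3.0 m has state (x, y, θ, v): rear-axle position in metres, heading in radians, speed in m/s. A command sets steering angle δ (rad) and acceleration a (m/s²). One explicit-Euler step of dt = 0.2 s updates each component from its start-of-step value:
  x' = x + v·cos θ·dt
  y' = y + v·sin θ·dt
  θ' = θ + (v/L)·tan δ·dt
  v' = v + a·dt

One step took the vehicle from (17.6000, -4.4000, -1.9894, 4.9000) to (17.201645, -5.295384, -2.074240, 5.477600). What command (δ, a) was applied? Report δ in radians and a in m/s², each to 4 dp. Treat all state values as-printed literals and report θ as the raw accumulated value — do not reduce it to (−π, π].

δ = -0.2541, a = 2.8880

a = (v'−v)/dt = (0.577600)/0.2 = 2.8880
Δθ = θ'−θ = -0.084840;  (v·dt/L) = 4.9000·0.2/3.0 = 0.326667
tan δ = Δθ·L/(v·dt) = -0.259714  →  δ = -0.2541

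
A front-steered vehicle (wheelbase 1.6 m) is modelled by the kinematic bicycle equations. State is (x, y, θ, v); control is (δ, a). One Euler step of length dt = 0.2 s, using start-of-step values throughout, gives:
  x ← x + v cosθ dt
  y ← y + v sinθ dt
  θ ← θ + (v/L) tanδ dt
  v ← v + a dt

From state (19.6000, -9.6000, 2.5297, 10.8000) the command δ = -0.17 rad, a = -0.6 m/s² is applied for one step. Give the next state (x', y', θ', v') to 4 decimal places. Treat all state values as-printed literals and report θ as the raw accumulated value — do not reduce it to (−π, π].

(17.8319, -8.3593, 2.2980, 10.6800)

x' = 19.6000 + 10.8000·cos(2.5297)·0.2 = 17.8319
y' = -9.6000 + 10.8000·sin(2.5297)·0.2 = -8.3593
θ' = 2.5297 + (10.8000/1.6)·tan(-0.17)·0.2 = 2.2980
v' = 10.8000 − 0.6000·0.2 = 10.6800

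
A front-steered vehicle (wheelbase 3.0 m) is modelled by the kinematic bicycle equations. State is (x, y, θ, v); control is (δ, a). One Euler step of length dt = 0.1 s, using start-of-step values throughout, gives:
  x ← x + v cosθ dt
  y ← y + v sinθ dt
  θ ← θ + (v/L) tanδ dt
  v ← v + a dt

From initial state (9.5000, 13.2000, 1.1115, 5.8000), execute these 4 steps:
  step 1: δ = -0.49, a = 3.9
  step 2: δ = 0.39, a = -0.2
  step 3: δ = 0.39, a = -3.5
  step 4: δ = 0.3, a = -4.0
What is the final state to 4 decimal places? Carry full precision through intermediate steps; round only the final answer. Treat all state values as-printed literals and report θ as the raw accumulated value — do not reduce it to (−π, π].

(10.5937, 15.3291, 1.2377, 5.4200)

after step 1 (δ=-0.49, a=3.9): (9.757124, 13.719892, 1.008378, 6.190000)
after step 2 (δ=0.39, a=-0.2): (10.087196, 14.243546, 1.093193, 6.170000)
after step 3 (δ=0.39, a=-3.5): (10.370801, 14.791503, 1.177733, 5.820000)
after step 4 (δ=0.3, a=-4.0): (10.593719, 15.329120, 1.237744, 5.420000)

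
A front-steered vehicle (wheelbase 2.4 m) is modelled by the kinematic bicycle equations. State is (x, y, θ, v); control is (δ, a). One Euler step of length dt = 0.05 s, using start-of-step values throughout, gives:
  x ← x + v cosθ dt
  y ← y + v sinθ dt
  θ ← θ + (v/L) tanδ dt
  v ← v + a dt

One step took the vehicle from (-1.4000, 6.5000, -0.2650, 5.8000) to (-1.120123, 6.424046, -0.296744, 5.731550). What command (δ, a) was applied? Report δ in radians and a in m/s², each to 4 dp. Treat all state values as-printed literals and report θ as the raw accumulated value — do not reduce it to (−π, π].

a = (v'−v)/dt = (-0.068450)/0.05 = -1.3690
Δθ = θ'−θ = -0.031744;  (v·dt/L) = 5.8000·0.05/2.4 = 0.120833
tan δ = Δθ·L/(v·dt) = -0.262709  →  δ = -0.2569

δ = -0.2569, a = -1.3690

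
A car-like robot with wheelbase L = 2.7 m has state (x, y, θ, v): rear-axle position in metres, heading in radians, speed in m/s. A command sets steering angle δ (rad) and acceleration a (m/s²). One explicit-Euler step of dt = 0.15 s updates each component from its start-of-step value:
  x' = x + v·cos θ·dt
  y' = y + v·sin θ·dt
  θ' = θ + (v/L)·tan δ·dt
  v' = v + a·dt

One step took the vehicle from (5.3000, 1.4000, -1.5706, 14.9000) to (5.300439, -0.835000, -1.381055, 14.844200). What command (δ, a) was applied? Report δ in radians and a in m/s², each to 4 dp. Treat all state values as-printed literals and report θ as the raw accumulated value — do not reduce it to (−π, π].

a = (v'−v)/dt = (-0.055800)/0.15 = -0.3720
Δθ = θ'−θ = 0.189545;  (v·dt/L) = 14.9000·0.15/2.7 = 0.827778
tan δ = Δθ·L/(v·dt) = 0.228981  →  δ = 0.2251

δ = 0.2251, a = -0.3720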